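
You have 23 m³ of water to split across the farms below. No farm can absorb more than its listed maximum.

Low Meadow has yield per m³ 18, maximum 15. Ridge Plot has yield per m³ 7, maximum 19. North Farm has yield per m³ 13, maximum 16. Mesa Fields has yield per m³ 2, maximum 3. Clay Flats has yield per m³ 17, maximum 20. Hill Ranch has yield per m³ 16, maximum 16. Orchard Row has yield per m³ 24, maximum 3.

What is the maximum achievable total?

Highest yield per m³ first: Orchard Row 24 > Low Meadow 18 > Clay Flats 17 > Hill Ranch 16 > North Farm 13 > Ridge Plot 7 > Mesa Fields 2.
Give Orchard Row 3 to hit its cap of 3 → 20 left.
Low Meadow: +15 to 15 (cap) → 5 left.
Only 5 left; Clay Flats takes them to reach 5.
Total = 18×15 + 17×5 + 24×3 = 427.

427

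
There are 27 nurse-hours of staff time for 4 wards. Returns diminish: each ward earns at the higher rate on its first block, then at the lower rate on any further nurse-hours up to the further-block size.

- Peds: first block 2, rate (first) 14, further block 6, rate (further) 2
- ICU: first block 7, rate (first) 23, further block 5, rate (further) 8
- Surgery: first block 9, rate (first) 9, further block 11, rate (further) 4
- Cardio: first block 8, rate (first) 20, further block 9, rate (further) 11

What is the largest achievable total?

Rank every tier by rate: ICU/T1 23 > Cardio/T1 20 > Peds/T1 14 > Cardio/T2 11 > Surgery/T1 9 > ICU/T2 8 > Surgery/T2 4 > Peds/T2 2.
Fill ICU T1 block (7 at 23) — 20 left.
Fill Cardio T1 block (8 at 20) — 12 left.
Peds/T1 (14): +2 — 10 left.
Cardio/T2 (11): +9 — 1 left.
1 remain; put them into Surgery T1 at 9.
Total = 23×7 + 20×8 + 14×2 + 11×9 + 9×1 = 457.

457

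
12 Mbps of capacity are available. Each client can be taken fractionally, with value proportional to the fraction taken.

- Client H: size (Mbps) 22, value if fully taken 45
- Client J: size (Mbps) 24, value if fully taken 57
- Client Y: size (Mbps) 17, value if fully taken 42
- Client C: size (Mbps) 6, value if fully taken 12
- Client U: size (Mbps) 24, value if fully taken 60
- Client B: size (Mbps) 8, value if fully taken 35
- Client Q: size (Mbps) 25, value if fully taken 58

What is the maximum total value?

Rank by value-to-size ratio: Client B 35/8≈4.38, Client U 60/24≈2.5, Client Y 42/17≈2.47, Client J 57/24≈2.38, Client Q 58/25≈2.32, Client H 45/22≈2.05, Client C 12/6≈2.
Take all of Client B (8 Mbps, value 35) ; 4 Mbps left.
4 Mbps left: a 4/24 share of Client U gives 60×4/24 = 10.
Total value = 45.

45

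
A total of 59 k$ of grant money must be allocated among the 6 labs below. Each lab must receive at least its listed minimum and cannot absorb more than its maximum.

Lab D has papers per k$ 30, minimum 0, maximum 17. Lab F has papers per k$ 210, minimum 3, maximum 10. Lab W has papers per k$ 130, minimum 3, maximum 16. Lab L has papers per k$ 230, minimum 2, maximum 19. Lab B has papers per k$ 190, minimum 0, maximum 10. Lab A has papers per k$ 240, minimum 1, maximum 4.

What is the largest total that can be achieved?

Meeting every minimum uses 0+3+3+2+0+1 = 9 k$, leaving 50.
Rank by papers per k$: Lab A 240 > Lab L 230 > Lab F 210 > Lab B 190 > Lab W 130 > Lab D 30.
Give Lab A 3 more to hit its cap of 4 → 47 left.
Lab L: +17 to 19 (cap) → 30 left.
Lab F takes 7 more to reach its cap of 10 → 23 left.
Lab B takes 10 more to reach its cap of 10 → 13 left.
Lab W takes 13 more to reach its cap of 16 → 0 left.
Total = 210×10 + 130×16 + 230×19 + 190×10 + 240×4 = 11410.

11410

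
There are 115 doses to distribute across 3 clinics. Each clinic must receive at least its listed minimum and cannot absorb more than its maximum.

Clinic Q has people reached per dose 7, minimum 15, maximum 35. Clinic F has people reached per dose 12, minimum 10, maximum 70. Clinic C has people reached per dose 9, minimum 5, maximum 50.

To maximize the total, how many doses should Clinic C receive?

Meeting every minimum uses 15+10+5 = 30 doses, leaving 85.
Highest people reached per dose first: Clinic F 12 > Clinic C 9 > Clinic Q 7.
Clinic F takes 60 more to reach its cap of 70 — 25 left.
Only 25 left; Clinic C takes them to reach 30.

30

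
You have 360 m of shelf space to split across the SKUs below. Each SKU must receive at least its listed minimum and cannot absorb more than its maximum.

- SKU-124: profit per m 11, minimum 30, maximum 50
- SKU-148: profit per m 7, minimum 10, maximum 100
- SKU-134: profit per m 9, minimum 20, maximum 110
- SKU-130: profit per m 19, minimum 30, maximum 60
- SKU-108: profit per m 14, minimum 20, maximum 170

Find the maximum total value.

Meeting every minimum uses 30+10+20+30+20 = 110 m, leaving 250.
Rank by profit per m: SKU-130 19 > SKU-108 14 > SKU-124 11 > SKU-134 9 > SKU-148 7.
Give SKU-130 30 more to hit its cap of 60 ; 220 left.
Give SKU-108 150 more to hit its cap of 170 ; 70 left.
Give SKU-124 20 more to hit its cap of 50 ; 50 left.
SKU-134 has room for 90 more but only 50 remain, so it gets 70.
Total = 11×50 + 7×10 + 9×70 + 19×60 + 14×170 = 4770.

4770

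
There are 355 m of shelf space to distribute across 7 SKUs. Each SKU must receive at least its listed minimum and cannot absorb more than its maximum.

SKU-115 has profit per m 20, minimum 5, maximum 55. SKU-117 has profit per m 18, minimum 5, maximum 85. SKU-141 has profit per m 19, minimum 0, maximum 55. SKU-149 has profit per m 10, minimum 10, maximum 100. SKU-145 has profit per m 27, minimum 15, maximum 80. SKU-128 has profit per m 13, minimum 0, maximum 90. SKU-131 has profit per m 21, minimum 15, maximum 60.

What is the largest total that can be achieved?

Meeting every minimum uses 5+5+0+10+15+0+15 = 50 m, leaving 305.
Highest profit per m first: SKU-145 27 > SKU-131 21 > SKU-115 20 > SKU-141 19 > SKU-117 18 > SKU-128 13 > SKU-149 10.
SKU-145: +65 to 80 (cap) ; 240 left.
SKU-131 takes 45 more to reach its cap of 60 ; 195 left.
Give SKU-115 50 more to hit its cap of 55 ; 145 left.
Give SKU-141 55 more to hit its cap of 55 ; 90 left.
Give SKU-117 80 more to hit its cap of 85 ; 10 left.
SKU-128: +10 (room for 90) → 10. Pool exhausted.
Total = 20×55 + 18×85 + 19×55 + 10×10 + 27×80 + 13×10 + 21×60 = 7325.

7325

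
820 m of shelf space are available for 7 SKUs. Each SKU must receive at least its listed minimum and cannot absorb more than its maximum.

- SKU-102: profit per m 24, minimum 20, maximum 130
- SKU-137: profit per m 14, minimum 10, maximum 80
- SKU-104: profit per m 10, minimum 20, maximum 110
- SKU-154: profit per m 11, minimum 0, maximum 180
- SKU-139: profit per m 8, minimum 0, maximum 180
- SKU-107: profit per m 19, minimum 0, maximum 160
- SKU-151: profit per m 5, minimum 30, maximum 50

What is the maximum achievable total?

Meeting every minimum uses 20+10+20+0+0+0+30 = 80 m, leaving 740.
Highest profit per m first: SKU-102 24 > SKU-107 19 > SKU-137 14 > SKU-154 11 > SKU-104 10 > SKU-139 8 > SKU-151 5.
Give SKU-102 110 more to hit its cap of 130 → 630 left.
SKU-107 takes 160 more to reach its cap of 160 → 470 left.
Give SKU-137 70 more to hit its cap of 80 → 400 left.
Give SKU-154 180 more to hit its cap of 180 → 220 left.
SKU-104 takes 90 more to reach its cap of 110 → 130 left.
SKU-139 has room for 180 more but only 130 remain, so it gets 130.
Total = 24×130 + 14×80 + 10×110 + 11×180 + 8×130 + 19×160 + 5×30 = 11550.

11550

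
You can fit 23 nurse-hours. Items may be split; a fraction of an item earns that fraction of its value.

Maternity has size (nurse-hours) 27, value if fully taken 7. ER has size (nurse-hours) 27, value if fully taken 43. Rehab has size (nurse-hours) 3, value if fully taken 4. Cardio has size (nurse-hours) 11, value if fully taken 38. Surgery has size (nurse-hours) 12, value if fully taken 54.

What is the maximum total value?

92

Rank by value-to-size ratio: Surgery 54/12≈4.5, Cardio 38/11≈3.45, ER 43/27≈1.59, Rehab 4/3≈1.33, Maternity 7/27≈0.259.
All 12 nurse-hours of Surgery fit (value 54) — 11 remain.
Take all of Cardio (11 nurse-hours, value 38) — 0 nurse-hours left.
Total value = 92.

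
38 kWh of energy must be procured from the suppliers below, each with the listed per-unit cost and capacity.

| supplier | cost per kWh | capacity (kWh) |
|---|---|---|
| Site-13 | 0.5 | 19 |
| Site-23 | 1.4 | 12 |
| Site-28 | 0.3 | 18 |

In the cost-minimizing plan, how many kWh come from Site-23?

1

Cheapest first:
Site-28 (0.3): use full 18 ; 20 kWh to go.
Take 19 from Site-13 at 0.5 ; need 1 more.
Site-23 at 1.4: take 1 of its 12 ; requirement met.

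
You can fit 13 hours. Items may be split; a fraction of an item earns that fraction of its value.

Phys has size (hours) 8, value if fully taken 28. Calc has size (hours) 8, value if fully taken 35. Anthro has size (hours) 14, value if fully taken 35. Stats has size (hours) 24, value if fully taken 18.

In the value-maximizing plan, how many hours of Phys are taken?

5

Rank by value-to-size ratio: Calc 35/8≈4.38, Phys 28/8≈3.5, Anthro 35/14≈2.5, Stats 18/24≈0.75.
Take all of Calc (8 hours, value 35) — 5 hours left.
Only 5 hours remain; take 5/8 of Phys for value 28×5/8 = 17.5.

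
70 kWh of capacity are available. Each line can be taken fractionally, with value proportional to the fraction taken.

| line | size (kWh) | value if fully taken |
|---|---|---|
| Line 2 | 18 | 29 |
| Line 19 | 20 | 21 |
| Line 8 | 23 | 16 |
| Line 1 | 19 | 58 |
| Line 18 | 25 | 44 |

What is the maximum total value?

139.4

Sort by value density: Line 1 58/19≈3.05, Line 18 44/25≈1.76, Line 2 29/18≈1.61, Line 19 21/20≈1.05, Line 8 16/23≈0.696.
Take all of Line 1 (19 kWh, value 58) → 51 kWh left.
Take all of Line 18 (25 kWh, value 44) → 26 kWh left.
All 18 kWh of Line 2 fit (value 29) → 8 remain.
8 kWh left: a 8/20 share of Line 19 gives 21×8/20 = 8.4.
Total value = 139.4.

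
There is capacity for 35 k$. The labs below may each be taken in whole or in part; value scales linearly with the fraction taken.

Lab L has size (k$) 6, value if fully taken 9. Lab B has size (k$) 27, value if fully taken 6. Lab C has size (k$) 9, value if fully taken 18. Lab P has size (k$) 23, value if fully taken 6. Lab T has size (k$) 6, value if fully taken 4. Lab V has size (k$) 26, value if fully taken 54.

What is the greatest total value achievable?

Rank by value-to-size ratio: Lab V 54/26≈2.08, Lab C 18/9≈2, Lab L 9/6≈1.5, Lab T 4/6≈0.667, Lab P 6/23≈0.261, Lab B 6/27≈0.222.
Lab V: take in full, 26 k$ for value 54 ; 9 left.
Lab C: take in full, 9 k$ for value 18 ; 0 left.
Total value = 72.

72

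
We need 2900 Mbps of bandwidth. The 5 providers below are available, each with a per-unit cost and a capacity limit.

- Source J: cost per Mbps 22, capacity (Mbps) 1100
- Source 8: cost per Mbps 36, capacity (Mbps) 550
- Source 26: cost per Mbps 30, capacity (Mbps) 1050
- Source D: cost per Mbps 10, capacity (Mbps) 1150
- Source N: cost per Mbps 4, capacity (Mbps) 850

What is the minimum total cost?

34700

Cheapest first:
Source N at 4: take all 850 Mbps — 2050 still needed.
Source D (10): use full 1150 — 900 Mbps to go.
Source J (22): take the remaining 900 — done.
Source 26, Source 8: unused.
Cost = 850×4 + 1150×10 + 900×22 = 34700.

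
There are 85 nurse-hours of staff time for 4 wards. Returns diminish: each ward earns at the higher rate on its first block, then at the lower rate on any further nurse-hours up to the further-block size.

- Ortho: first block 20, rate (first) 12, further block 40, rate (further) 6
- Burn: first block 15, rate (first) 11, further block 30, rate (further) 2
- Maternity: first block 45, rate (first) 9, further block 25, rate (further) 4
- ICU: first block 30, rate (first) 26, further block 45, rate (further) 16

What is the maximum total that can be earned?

1620

Rank every tier by rate: ICU/T1 26 > ICU/T2 16 > Ortho/T1 12 > Burn/T1 11 > Maternity/T1 9 > Ortho/T2 6 > Maternity/T2 4 > Burn/T2 2.
Fill ICU T1 block (30 at 26) — 55 left.
ICU/T2 (16): +45 — 10 left.
Ortho T1 at 12: only 10 left, fill 10.
Total = 26×30 + 16×45 + 12×10 = 1620.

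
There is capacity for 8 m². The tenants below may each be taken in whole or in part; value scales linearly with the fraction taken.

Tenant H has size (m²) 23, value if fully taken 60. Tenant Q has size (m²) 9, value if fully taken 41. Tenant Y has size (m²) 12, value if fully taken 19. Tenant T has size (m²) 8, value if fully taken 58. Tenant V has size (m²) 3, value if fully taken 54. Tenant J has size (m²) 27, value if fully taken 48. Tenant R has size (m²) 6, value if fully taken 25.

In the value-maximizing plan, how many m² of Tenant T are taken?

5

Best value per unit of size first: Tenant V 54/3≈18, Tenant T 58/8≈7.25, Tenant Q 41/9≈4.56, Tenant R 25/6≈4.17, Tenant H 60/23≈2.61, Tenant J 48/27≈1.78, Tenant Y 19/12≈1.58.
All 3 m² of Tenant V fit (value 54) ; 5 remain.
5 m² left: a 5/8 share of Tenant T gives 58×5/8 = 36.25.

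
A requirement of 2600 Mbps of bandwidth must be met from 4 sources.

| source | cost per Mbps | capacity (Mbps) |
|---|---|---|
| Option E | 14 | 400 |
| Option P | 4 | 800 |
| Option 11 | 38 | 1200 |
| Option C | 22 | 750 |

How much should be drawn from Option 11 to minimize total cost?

650

Fill from the cheapest source first.
Option P at 4: take all 800 Mbps ; 1800 still needed.
Option E (14): use full 400 ; 1400 Mbps to go.
Take 750 from Option C at 22 ; need 650 more.
Option 11 at 38: take 650 of its 1200 ; requirement met.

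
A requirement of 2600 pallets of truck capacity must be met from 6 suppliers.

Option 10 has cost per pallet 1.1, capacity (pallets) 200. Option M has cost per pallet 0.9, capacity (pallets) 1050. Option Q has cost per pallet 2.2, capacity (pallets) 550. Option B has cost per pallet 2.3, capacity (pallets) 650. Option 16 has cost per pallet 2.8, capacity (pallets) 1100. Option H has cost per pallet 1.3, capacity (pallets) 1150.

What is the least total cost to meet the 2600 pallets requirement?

3100

Cheapest first:
Option M (0.9): use full 1050 → 1550 pallets to go.
Option 10 (1.1): use full 200 → 1350 pallets to go.
Take 1150 from Option H at 1.3 → need 200 more.
Option Q (2.2): take the remaining 200 → done.
Option B, Option 16: unused.
Cost = 1050×0.9 + 200×1.1 + 1150×1.3 + 200×2.2 = 3100.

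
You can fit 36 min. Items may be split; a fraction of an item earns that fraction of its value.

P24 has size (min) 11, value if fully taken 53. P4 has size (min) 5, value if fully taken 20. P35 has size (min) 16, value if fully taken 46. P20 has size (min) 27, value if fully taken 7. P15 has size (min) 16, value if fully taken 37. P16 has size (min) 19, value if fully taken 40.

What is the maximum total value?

128.25

Sort by value density: P24 53/11≈4.82, P4 20/5≈4, P35 46/16≈2.88, P15 37/16≈2.31, P16 40/19≈2.11, P20 7/27≈0.259.
All 11 min of P24 fit (value 53) — 25 remain.
All 5 min of P4 fit (value 20) — 20 remain.
P35: take in full, 16 min for value 46 — 4 left.
Only 4 min remain; take 4/16 of P15 for value 37×4/16 = 9.25.
Total value = 128.25.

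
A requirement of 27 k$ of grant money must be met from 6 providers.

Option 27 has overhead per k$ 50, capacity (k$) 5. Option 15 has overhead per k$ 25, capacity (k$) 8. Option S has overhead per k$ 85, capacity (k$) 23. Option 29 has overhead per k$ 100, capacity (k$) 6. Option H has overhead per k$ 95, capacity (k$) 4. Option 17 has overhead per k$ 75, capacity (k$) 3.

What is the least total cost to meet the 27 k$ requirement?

1610

Cheapest first:
Option 15 at 25: take all 8 k$ — 19 still needed.
Option 27 at 50: take all 5 k$ — 14 still needed.
Option 17 (75): use full 3 — 11 k$ to go.
Option S at 85: take 11 of its 23 — requirement met.
Option H, Option 29: unused.
Cost = 8×25 + 5×50 + 3×75 + 11×85 = 1610.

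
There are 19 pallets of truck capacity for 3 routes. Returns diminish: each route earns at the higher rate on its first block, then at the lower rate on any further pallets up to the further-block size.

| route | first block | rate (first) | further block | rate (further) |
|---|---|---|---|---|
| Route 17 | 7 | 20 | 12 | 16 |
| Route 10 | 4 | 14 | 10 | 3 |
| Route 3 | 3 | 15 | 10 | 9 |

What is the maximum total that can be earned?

Order all 6 blocks by rate: Route 17/T1 20 > Route 17/T2 16 > Route 3/T1 15 > Route 10/T1 14 > Route 3/T2 9 > Route 10/T2 3.
Route 17 T1 at 20: fill all 7 → 12 left.
Route 17/T2 (16): +12 → 0 left.
Total = 20×7 + 16×12 = 332.

332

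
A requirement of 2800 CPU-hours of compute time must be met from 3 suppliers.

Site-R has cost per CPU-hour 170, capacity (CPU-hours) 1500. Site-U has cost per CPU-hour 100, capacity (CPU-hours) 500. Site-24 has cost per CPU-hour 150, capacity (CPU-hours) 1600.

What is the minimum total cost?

409000

Cheapest first:
Site-U at 100: take all 500 CPU-hours — 2300 still needed.
Take 1600 from Site-24 at 150 — need 700 more.
Take 700 from Site-R at 170 to finish.
Cost = 500×100 + 1600×150 + 700×170 = 409000.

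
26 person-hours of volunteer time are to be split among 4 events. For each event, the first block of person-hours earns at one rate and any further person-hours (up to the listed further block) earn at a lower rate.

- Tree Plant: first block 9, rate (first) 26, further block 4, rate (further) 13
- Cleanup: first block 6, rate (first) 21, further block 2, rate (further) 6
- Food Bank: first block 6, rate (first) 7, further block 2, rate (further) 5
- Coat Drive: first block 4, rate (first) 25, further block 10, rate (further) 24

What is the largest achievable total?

637

Order all 8 blocks by rate: Tree Plant/tier1 26 > Coat Drive/tier1 25 > Coat Drive/tier2 24 > Cleanup/tier1 21 > Tree Plant/tier2 13 > Food Bank/tier1 7 > Cleanup/tier2 6 > Food Bank/tier2 5.
Fill Tree Plant tier1 block (9 at 26) ; 17 left.
Fill Coat Drive tier1 block (4 at 25) ; 13 left.
Fill Coat Drive tier2 block (10 at 24) ; 3 left.
Cleanup/tier1: +3 of 6 at 21; pool empty.
Total = 26×9 + 25×4 + 24×10 + 21×3 = 637.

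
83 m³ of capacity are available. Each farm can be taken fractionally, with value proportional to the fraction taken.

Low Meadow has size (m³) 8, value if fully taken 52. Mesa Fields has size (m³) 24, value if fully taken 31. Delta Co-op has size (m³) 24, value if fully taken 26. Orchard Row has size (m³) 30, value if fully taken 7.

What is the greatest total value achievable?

Sort by value density: Low Meadow 52/8≈6.5, Mesa Fields 31/24≈1.29, Delta Co-op 26/24≈1.08, Orchard Row 7/30≈0.233.
All 8 m³ of Low Meadow fit (value 52) — 75 remain.
Take all of Mesa Fields (24 m³, value 31) — 51 m³ left.
All 24 m³ of Delta Co-op fit (value 26) — 27 remain.
Fill the last 27 m³ with part of Orchard Row: 27/30 of it earns 6.3.
Total value = 115.3.

115.3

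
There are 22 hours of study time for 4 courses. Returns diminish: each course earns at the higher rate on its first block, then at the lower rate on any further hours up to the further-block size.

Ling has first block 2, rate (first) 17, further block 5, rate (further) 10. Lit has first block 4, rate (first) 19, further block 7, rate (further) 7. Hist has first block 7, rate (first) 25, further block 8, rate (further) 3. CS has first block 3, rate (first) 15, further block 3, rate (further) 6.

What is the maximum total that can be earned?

Treat each block as its own option and order by rate: Hist/tier1 25 > Lit/tier1 19 > Ling/tier1 17 > CS/tier1 15 > Ling/tier2 10 > Lit/tier2 7 > CS/tier2 6 > Hist/tier2 3.
Hist/tier1 (25): +7 ; 15 left.
Lit/tier1 (19): +4 ; 11 left.
Fill Ling tier1 block (2 at 17) ; 9 left.
Fill CS tier1 block (3 at 15) ; 6 left.
Fill Ling tier2 block (5 at 10) ; 1 left.
Lit/tier2: +1 of 7 at 7; pool empty.
Total = 25×7 + 19×4 + 17×2 + 15×3 + 10×5 + 7×1 = 387.

387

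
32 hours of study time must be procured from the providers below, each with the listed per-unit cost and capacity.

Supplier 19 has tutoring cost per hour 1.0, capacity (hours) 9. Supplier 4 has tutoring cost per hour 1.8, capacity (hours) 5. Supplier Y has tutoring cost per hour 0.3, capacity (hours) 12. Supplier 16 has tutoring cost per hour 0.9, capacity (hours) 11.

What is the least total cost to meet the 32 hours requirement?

Cheapest first:
Take 12 from Supplier Y at 0.3 — need 20 more.
Take 11 from Supplier 16 at 0.9 — need 9 more.
Supplier 19 (1.0): use full 9 — 0 hours to go.
Supplier 4: unused.
Cost = 12×0.3 + 11×0.9 + 9×1.0 = 22.5.

22.5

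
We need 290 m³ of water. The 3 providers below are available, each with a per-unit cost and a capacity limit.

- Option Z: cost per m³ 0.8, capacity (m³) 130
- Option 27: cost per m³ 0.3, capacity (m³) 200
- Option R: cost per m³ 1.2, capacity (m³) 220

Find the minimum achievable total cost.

Cheapest first:
Option 27 (0.3): use full 200 — 90 m³ to go.
Option Z (0.8): take the remaining 90 — done.
Option R: unused.
Cost = 200×0.3 + 90×0.8 = 132.

132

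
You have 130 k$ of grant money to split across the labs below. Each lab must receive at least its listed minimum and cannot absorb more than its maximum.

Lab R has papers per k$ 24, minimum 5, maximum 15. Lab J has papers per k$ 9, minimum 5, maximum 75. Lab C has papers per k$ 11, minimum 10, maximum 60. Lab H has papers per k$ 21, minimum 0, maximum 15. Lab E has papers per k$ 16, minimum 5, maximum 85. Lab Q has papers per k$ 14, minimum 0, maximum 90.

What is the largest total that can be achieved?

Meeting every minimum uses 5+5+10+0+5+0 = 25 k$, leaving 105.
Highest papers per k$ first: Lab R 24 > Lab H 21 > Lab E 16 > Lab Q 14 > Lab C 11 > Lab J 9.
Give Lab R 10 more to hit its cap of 15 → 95 left.
Give Lab H 15 more to hit its cap of 15 → 80 left.
Lab E takes 80 more to reach its cap of 85 → 0 left.
Total = 24×15 + 9×5 + 11×10 + 21×15 + 16×85 = 2190.

2190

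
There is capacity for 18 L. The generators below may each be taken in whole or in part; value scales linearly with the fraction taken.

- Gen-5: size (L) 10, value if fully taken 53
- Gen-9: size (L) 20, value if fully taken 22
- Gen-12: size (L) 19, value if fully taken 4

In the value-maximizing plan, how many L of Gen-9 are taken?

8

Rank by value-to-size ratio: Gen-5 53/10≈5.3, Gen-9 22/20≈1.1, Gen-12 4/19≈0.211.
All 10 L of Gen-5 fit (value 53) — 8 remain.
Fill the last 8 L with part of Gen-9: 8/20 of it earns 8.8.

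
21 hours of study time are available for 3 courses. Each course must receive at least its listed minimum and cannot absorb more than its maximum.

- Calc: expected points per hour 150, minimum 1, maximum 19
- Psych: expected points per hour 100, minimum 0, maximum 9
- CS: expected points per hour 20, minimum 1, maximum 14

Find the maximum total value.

2970

Meeting every minimum uses 1+0+1 = 2 hours, leaving 19.
Rank by expected points per hour: Calc 150 > Psych 100 > CS 20.
Calc takes 18 more to reach its cap of 19 — 1 left.
Psych: +1 (room for 9) → 1. Pool exhausted.
Total = 150×19 + 100×1 + 20×1 = 2970.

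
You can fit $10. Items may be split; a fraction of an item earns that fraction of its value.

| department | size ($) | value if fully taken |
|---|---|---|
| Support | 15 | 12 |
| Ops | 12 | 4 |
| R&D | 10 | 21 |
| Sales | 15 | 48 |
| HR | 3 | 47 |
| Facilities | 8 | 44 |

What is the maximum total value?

85.5

Sort by value density: HR 47/3≈15.7, Facilities 44/8≈5.5, Sales 48/15≈3.2, R&D 21/10≈2.1, Support 12/15≈0.8, Ops 4/12≈0.333.
All 3 $ of HR fit (value 47) — 7 remain.
Only 7 $ remain; take 7/8 of Facilities for value 44×7/8 = 38.5.
Total value = 85.5.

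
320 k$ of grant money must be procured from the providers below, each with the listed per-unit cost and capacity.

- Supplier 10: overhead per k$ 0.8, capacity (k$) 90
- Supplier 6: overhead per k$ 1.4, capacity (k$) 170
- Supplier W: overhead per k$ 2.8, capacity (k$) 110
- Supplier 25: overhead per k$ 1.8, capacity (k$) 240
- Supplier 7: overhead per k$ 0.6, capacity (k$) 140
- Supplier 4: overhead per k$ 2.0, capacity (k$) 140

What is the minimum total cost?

Use providers in increasing cost order.
Supplier 7 at 0.6: take all 140 k$ — 180 still needed.
Supplier 10 at 0.8: take all 90 k$ — 90 still needed.
Supplier 6 at 1.4: take 90 of its 170 — requirement met.
Supplier 25, Supplier 4, Supplier W: unused.
Cost = 140×0.6 + 90×0.8 + 90×1.4 = 282.

282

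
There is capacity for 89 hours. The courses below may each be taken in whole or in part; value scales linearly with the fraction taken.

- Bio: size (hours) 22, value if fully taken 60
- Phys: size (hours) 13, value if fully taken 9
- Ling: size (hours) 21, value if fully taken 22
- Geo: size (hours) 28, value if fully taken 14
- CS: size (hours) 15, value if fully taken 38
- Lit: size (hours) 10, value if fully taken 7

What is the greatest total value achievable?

140

Rank by value-to-size ratio: Bio 60/22≈2.73, CS 38/15≈2.53, Ling 22/21≈1.05, Lit 7/10≈0.7, Phys 9/13≈0.692, Geo 14/28≈0.5.
Take all of Bio (22 hours, value 60) — 67 hours left.
Take all of CS (15 hours, value 38) — 52 hours left.
Take all of Ling (21 hours, value 22) — 31 hours left.
All 10 hours of Lit fit (value 7) — 21 remain.
All 13 hours of Phys fit (value 9) — 8 remain.
Only 8 hours remain; take 8/28 of Geo for value 14×8/28 = 4.
Total value = 140.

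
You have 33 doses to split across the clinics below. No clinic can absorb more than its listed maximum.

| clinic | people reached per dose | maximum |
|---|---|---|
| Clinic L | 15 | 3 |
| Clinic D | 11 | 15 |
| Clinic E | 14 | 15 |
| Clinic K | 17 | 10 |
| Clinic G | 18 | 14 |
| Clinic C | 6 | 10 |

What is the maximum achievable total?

Rank by people reached per dose: Clinic G 18 > Clinic K 17 > Clinic L 15 > Clinic E 14 > Clinic D 11 > Clinic C 6.
Clinic G takes 14 to reach its cap of 14 ; 19 left.
Give Clinic K 10 to hit its cap of 10 ; 9 left.
Clinic L takes 3 to reach its cap of 3 ; 6 left.
Clinic E: +6 (room for 15) → 6. Pool exhausted.
Total = 15×3 + 14×6 + 17×10 + 18×14 = 551.

551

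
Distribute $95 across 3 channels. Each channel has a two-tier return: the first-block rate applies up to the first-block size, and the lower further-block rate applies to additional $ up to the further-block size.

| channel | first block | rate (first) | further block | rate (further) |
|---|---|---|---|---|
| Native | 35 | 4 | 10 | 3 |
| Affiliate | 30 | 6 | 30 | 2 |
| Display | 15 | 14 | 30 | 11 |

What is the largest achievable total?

Treat each block as its own option and order by rate: Display/T1 14 > Display/T2 11 > Affiliate/T1 6 > Native/T1 4 > Native/T2 3 > Affiliate/T2 2.
Display T1 at 14: fill all 15 — 80 left.
Display/T2 (11): +30 — 50 left.
Affiliate T1 at 6: fill all 30 — 20 left.
20 remain; put them into Native T1 at 4.
Total = 14×15 + 11×30 + 6×30 + 4×20 = 800.

800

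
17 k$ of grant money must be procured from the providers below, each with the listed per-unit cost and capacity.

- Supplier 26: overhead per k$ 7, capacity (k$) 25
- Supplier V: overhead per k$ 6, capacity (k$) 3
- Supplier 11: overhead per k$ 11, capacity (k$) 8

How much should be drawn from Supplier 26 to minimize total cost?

14

Fill from the cheapest provider first.
Take 3 from Supplier V at 6 ; need 14 more.
Supplier 26 (7): take the remaining 14 ; done.
Supplier 11: unused.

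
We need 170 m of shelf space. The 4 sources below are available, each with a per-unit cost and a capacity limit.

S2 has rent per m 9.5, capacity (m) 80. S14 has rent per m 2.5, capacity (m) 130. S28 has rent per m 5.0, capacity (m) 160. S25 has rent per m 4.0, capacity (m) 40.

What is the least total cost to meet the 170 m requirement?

485

Fill from the cheapest source first.
S14 at 2.5: take all 130 m — 40 still needed.
S25 at 4.0: take all 40 m — 0 still needed.
S28, S2: unused.
Cost = 130×2.5 + 40×4.0 = 485.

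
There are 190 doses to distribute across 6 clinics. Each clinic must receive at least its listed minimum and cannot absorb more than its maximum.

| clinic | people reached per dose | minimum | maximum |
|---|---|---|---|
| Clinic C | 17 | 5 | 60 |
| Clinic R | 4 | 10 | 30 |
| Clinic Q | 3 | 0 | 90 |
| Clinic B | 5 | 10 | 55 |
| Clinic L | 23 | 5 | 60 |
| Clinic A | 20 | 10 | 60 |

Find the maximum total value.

3520

Meeting every minimum uses 5+10+0+10+5+10 = 40 doses, leaving 150.
Highest people reached per dose first: Clinic L 23 > Clinic A 20 > Clinic C 17 > Clinic B 5 > Clinic R 4 > Clinic Q 3.
Clinic L: +55 to 60 (cap) ; 95 left.
Clinic A takes 50 more to reach its cap of 60 ; 45 left.
Clinic C: +45 (room for 55) → 50. Pool exhausted.
Total = 17×50 + 4×10 + 5×10 + 23×60 + 20×60 = 3520.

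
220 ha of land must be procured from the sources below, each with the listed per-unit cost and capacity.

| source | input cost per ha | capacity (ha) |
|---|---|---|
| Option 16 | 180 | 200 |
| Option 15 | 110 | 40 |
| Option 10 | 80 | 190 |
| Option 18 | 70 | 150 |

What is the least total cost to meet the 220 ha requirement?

16100

Fill from the cheapest source first.
Option 18 at 70: take all 150 ha ; 70 still needed.
Option 10 (80): take the remaining 70 ; done.
Option 15, Option 16: unused.
Cost = 150×70 + 70×80 = 16100.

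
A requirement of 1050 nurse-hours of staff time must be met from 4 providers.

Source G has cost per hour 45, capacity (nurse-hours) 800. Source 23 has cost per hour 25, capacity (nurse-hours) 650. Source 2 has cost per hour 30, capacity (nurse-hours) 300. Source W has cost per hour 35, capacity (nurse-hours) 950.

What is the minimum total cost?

28750

Fill from the cheapest provider first.
Source 23 at 25: take all 650 nurse-hours → 400 still needed.
Source 2 at 30: take all 300 nurse-hours → 100 still needed.
Take 100 from Source W at 35 to finish.
Source G: unused.
Cost = 650×25 + 300×30 + 100×35 = 28750.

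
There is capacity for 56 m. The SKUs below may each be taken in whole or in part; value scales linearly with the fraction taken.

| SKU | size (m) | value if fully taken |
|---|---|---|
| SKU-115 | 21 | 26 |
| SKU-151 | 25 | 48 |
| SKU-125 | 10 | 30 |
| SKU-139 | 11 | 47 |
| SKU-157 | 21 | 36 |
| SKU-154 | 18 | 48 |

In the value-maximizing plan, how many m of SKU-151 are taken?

17

Best value per unit of size first: SKU-139 47/11≈4.27, SKU-125 30/10≈3, SKU-154 48/18≈2.67, SKU-151 48/25≈1.92, SKU-157 36/21≈1.71, SKU-115 26/21≈1.24.
SKU-139: take in full, 11 m for value 47 ; 45 left.
All 10 m of SKU-125 fit (value 30) ; 35 remain.
SKU-154: take in full, 18 m for value 48 ; 17 left.
Fill the last 17 m with part of SKU-151: 17/25 of it earns 32.64.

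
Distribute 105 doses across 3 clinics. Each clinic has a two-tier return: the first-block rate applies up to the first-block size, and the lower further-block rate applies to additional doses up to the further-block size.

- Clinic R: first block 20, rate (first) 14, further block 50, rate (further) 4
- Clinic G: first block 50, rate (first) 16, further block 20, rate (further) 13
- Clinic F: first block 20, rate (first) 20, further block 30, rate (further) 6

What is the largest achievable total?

Rank every tier by rate: Clinic F/T1 20 > Clinic G/T1 16 > Clinic R/T1 14 > Clinic G/T2 13 > Clinic F/T2 6 > Clinic R/T2 4.
Clinic F/T1 (20): +20 ; 85 left.
Clinic G/T1 (16): +50 ; 35 left.
Fill Clinic R T1 block (20 at 14) ; 15 left.
Clinic G/T2: +15 of 20 at 13; pool empty.
Total = 20×20 + 16×50 + 14×20 + 13×15 = 1675.

1675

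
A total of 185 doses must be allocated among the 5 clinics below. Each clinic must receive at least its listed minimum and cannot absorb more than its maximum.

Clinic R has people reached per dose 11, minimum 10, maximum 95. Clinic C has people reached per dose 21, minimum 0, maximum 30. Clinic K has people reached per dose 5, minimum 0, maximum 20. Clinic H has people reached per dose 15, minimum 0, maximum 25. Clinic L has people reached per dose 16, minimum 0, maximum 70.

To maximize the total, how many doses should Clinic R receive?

60

Meeting every minimum uses 10+0+0+0+0 = 10 doses, leaving 175.
Rank by people reached per dose: Clinic C 21 > Clinic L 16 > Clinic H 15 > Clinic R 11 > Clinic K 5.
Give Clinic C 30 more to hit its cap of 30 → 145 left.
Give Clinic L 70 more to hit its cap of 70 → 75 left.
Clinic H takes 25 more to reach its cap of 25 → 50 left.
Clinic R has room for 85 more but only 50 remain, so it gets 60.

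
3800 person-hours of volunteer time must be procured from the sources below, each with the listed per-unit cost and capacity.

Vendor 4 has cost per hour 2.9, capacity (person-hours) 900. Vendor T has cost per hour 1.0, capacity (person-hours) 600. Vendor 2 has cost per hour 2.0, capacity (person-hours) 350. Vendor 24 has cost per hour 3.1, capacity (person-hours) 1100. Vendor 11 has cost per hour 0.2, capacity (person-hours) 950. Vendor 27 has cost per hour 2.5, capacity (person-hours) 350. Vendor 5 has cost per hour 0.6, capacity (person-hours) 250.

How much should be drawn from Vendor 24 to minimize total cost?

400

Cheapest first:
Vendor 11 (0.2): use full 950 — 2850 person-hours to go.
Vendor 5 (0.6): use full 250 — 2600 person-hours to go.
Take 600 from Vendor T at 1.0 — need 2000 more.
Vendor 2 (2.0): use full 350 — 1650 person-hours to go.
Vendor 27 at 2.5: take all 350 person-hours — 1300 still needed.
Vendor 4 (2.9): use full 900 — 400 person-hours to go.
Vendor 24 (3.1): take the remaining 400 — done.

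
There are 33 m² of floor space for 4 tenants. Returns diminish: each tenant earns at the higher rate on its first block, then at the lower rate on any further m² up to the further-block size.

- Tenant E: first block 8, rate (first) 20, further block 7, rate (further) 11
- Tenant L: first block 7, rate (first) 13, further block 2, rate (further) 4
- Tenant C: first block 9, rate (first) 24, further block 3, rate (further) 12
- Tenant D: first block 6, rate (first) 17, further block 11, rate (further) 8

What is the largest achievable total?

Treat each block as its own option and order by rate: Tenant C/tier1 24 > Tenant E/tier1 20 > Tenant D/tier1 17 > Tenant L/tier1 13 > Tenant C/tier2 12 > Tenant E/tier2 11 > Tenant D/tier2 8 > Tenant L/tier2 4.
Tenant C/tier1 (24): +9 → 24 left.
Tenant E/tier1 (20): +8 → 16 left.
Tenant D tier1 at 17: fill all 6 → 10 left.
Tenant L/tier1 (13): +7 → 3 left.
Tenant C/tier2 (12): +3 → 0 left.
Total = 24×9 + 20×8 + 17×6 + 13×7 + 12×3 = 605.

605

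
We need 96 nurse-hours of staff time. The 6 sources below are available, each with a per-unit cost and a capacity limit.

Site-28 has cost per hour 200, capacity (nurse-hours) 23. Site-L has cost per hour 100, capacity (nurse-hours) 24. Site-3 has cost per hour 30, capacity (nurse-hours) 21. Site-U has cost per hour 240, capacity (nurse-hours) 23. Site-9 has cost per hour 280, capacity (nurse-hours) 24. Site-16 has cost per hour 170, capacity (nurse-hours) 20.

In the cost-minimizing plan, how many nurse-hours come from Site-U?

Use sources in increasing cost order.
Take 21 from Site-3 at 30 → need 75 more.
Site-L (100): use full 24 → 51 nurse-hours to go.
Take 20 from Site-16 at 170 → need 31 more.
Site-28 at 200: take all 23 nurse-hours → 8 still needed.
Take 8 from Site-U at 240 to finish.
Site-9: unused.

8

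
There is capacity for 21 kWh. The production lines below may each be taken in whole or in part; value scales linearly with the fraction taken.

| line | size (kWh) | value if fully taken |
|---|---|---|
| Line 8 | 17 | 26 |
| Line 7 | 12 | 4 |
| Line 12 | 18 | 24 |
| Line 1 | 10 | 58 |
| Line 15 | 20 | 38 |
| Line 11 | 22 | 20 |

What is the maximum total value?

Sort by value density: Line 1 58/10≈5.8, Line 15 38/20≈1.9, Line 8 26/17≈1.53, Line 12 24/18≈1.33, Line 11 20/22≈0.909, Line 7 4/12≈0.333.
Take all of Line 1 (10 kWh, value 58) ; 11 kWh left.
11 kWh left: a 11/20 share of Line 15 gives 38×11/20 = 20.9.
Total value = 78.9.

78.9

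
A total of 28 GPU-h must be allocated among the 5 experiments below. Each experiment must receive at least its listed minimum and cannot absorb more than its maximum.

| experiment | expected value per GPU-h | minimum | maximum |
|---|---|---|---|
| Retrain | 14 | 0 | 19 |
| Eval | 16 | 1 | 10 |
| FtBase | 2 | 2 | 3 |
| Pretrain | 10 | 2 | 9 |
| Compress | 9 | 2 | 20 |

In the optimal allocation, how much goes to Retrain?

12

Meeting every minimum uses 0+1+2+2+2 = 7 GPU-h, leaving 21.
Rank by expected value per GPU-h: Eval 16 > Retrain 14 > Pretrain 10 > Compress 9 > FtBase 2.
Give Eval 9 more to hit its cap of 10 ; 12 left.
Only 12 left; Retrain takes them to reach 12.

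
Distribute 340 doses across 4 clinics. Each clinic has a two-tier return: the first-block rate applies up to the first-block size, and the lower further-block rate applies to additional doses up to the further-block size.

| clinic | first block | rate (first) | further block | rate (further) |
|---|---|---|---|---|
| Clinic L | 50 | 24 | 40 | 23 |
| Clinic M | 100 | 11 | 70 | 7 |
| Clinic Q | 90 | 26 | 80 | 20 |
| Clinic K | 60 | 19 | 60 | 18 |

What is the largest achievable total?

7560

Treat each block as its own option and order by rate: Clinic Q/tier1 26 > Clinic L/tier1 24 > Clinic L/tier2 23 > Clinic Q/tier2 20 > Clinic K/tier1 19 > Clinic K/tier2 18 > Clinic M/tier1 11 > Clinic M/tier2 7.
Fill Clinic Q tier1 block (90 at 26) → 250 left.
Fill Clinic L tier1 block (50 at 24) → 200 left.
Clinic L/tier2 (23): +40 → 160 left.
Clinic Q/tier2 (20): +80 → 80 left.
Clinic K tier1 at 19: fill all 60 → 20 left.
20 remain; put them into Clinic K tier2 at 18.
Total = 26×90 + 24×50 + 23×40 + 20×80 + 19×60 + 18×20 = 7560.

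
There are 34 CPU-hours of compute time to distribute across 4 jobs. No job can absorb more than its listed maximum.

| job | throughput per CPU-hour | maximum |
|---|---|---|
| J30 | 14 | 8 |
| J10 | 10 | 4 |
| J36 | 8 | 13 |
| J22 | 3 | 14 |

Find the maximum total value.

283

Rank by throughput per CPU-hour: J30 14 > J10 10 > J36 8 > J22 3.
J30: +8 to 8 (cap) — 26 left.
Give J10 4 to hit its cap of 4 — 22 left.
Give J36 13 to hit its cap of 13 — 9 left.
J22: +9 (room for 14) → 9. Pool exhausted.
Total = 14×8 + 10×4 + 8×13 + 3×9 = 283.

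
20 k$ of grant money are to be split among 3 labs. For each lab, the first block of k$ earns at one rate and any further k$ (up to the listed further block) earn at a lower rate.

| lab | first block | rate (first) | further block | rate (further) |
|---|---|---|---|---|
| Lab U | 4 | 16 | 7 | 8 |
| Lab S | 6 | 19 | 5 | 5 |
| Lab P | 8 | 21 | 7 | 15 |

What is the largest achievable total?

Order all 6 blocks by rate: Lab P/T1 21 > Lab S/T1 19 > Lab U/T1 16 > Lab P/T2 15 > Lab U/T2 8 > Lab S/T2 5.
Fill Lab P T1 block (8 at 21) → 12 left.
Lab S/T1 (19): +6 → 6 left.
Lab U/T1 (16): +4 → 2 left.
Lab P/T2: +2 of 7 at 15; pool empty.
Total = 21×8 + 19×6 + 16×4 + 15×2 = 376.

376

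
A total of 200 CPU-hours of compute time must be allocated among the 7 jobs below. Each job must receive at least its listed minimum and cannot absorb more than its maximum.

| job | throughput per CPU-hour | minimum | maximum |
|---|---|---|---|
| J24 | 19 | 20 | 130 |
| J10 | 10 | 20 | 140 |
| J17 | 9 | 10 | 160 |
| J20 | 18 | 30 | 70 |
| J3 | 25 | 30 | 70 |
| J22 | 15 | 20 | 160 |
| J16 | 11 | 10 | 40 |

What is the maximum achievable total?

3750

Meeting every minimum uses 20+20+10+30+30+20+10 = 140 CPU-hours, leaving 60.
Rank by throughput per CPU-hour: J3 25 > J24 19 > J20 18 > J22 15 > J16 11 > J10 10 > J17 9.
Give J3 40 more to hit its cap of 70 → 20 left.
J24 has room for 110 more but only 20 remain, so it gets 40.
Total = 19×40 + 10×20 + 9×10 + 18×30 + 25×70 + 15×20 + 11×10 = 3750.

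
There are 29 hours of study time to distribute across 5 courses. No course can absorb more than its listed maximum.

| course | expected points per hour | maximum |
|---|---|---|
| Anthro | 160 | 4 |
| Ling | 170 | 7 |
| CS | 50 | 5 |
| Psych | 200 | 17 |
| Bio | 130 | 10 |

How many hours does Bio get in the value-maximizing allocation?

1

Highest expected points per hour first: Psych 200 > Ling 170 > Anthro 160 > Bio 130 > CS 50.
Psych: +17 to 17 (cap) → 12 left.
Give Ling 7 to hit its cap of 7 → 5 left.
Anthro takes 4 to reach its cap of 4 → 1 left.
Bio: +1 (room for 10) → 1. Pool exhausted.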